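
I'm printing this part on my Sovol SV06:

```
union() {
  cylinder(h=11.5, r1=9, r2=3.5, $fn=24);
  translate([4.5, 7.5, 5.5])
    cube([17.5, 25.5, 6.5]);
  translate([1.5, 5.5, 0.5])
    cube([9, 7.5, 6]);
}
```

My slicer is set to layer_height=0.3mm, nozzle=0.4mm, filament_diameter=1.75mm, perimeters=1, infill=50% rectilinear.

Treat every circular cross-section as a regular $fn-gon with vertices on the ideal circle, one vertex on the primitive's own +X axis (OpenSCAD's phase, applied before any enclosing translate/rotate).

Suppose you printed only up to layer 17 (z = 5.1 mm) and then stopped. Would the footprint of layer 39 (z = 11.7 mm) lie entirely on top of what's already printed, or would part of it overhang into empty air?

part overhangs

Compare the two slices. At z = 5.1: the cone contributes a regular 24-gon of circumradius 6.561 (interpolated between r1=9 and r2=3.5 at t=0.443) (area = (24/2)·6.561²·sin(360°/24) = 133.69 mm²); the cube at (4.5, 7.5) is not intersected at this z (z outside [5.5, 12]); the 9×7.5 cube at (1.5, 5.5) contributes its full rectangle (area 67.50 mm²); Combining (union): the regions partially overlap — summed areas 201.19 mm² minus the doubly-counted overlap 1.00 mm² gives 200.19 mm² — area = 200.19 mm². At z = 11.7: the cone is absent (z outside [0, 11.5]); the 17.5×25.5 cube at (4.5, 7.5) contributes its full rectangle (area 446.25 mm²); the cube at (1.5, 5.5) is not intersected at this z (z outside [0.5, 6.5]); Taking the union: only the 17.5×25.5 cube at (4.5, 7.5) is present, so the union is just that shape — area = 446.25 mm². Checking containment: at z = 11.7 the cross-section extends beyond the z = 5.1 cross-section by about 413.25 mm².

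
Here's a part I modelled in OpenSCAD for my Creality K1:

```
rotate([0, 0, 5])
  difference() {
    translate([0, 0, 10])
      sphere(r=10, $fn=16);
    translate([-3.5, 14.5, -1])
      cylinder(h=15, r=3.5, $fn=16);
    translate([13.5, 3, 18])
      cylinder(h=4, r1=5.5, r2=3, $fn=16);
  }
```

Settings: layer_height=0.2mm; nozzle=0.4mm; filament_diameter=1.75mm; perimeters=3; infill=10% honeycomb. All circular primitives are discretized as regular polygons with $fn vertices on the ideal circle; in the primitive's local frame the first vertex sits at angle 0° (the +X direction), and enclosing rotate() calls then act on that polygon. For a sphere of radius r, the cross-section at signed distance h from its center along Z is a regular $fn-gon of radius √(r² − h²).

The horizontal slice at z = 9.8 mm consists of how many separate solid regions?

1

At z = 9.8 mm: the r=10 sphere contributes a regular 16-gon of circumradius √(10²−0.2²) = 9.998; the r=3.5 cylinder at (-3.5, 14.5) gives a regular 16-gon of circumradius 3.5 (constant along its height); the cone at (13.5, 3) is not intersected at this z (z outside [18, 22]); Taking the first minus the rest: starting from the r=10 sphere, the r=3.5 cylinder at (-3.5, 14.5) misses the remaining region (no effect) — 1 connected region; (whole slice rotated 5° about Z — lengths, areas and connectivity unchanged). The result has 1 disconnected region.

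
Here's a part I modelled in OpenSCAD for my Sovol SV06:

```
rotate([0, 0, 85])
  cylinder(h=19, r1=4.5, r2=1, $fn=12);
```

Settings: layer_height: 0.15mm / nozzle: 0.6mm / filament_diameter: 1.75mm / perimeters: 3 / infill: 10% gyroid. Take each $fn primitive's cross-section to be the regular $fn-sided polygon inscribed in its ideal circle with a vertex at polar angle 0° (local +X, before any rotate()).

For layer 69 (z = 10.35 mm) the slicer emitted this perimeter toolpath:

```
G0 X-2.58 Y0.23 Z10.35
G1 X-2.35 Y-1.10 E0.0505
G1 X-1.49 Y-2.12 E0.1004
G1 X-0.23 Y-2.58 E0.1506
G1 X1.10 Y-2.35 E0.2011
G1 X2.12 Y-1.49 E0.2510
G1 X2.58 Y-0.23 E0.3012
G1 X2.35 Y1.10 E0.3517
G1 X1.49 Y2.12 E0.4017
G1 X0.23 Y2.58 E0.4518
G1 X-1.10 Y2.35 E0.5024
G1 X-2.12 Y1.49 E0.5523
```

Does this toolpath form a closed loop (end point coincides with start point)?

Start point (G0): (-2.58, 0.23). End point (last G1): the path does not return to the start — open.

no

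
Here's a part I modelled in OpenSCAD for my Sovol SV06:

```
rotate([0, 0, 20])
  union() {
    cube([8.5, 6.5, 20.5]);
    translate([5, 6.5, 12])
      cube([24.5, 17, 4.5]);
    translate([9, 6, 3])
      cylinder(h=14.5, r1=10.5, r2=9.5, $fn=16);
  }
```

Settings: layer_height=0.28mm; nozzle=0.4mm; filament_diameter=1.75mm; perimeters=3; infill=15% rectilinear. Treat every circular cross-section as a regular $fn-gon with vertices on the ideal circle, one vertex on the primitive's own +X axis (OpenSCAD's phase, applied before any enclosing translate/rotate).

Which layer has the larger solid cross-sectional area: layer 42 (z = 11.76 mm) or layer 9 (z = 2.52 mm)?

Layer 42 (z = 11.76): the 8.5×6.5 cube contributes its full rectangle (area 55.25 mm²); the cube at (5, 6.5) is not intersected at this z (z outside [12, 16.5]); the cone at (9, 6): at t=0.604 of its height the radius interpolates to r₁+(r₂−r₁)t = 9.896, giving a regular 16-gon of that circumradius (area = (16/2)·9.896²·sin(360°/16) = 299.80 mm²); Merging all regions: the regions partially overlap — summed areas 355.05 mm² minus the doubly-counted overlap 53.91 mm² gives 301.14 mm² — area = 301.14 mm²; (rotated 20° about Z; rotation is an isometry so areas/perimeters/island counts are preserved). So its area = 301.14 mm². Layer 9 (z = 2.52): the cube (footprint 8.5×6.5) is included at this height (area 55.25 mm²); the cube at (5, 6.5) does not reach this height (z outside [12, 16.5]); the cone at (9, 6) is not intersected at this z (z outside [3, 17.5]); Combining (union): only the 8.5×6.5 cube is present, so the union is just that shape — area = 55.25 mm²; (whole slice rotated 20° about Z — lengths, areas and connectivity unchanged). So its area = 55.25 mm². Layer 42 is larger (301.14 vs 55.25 mm²).

layer 42 (z = 11.76 mm)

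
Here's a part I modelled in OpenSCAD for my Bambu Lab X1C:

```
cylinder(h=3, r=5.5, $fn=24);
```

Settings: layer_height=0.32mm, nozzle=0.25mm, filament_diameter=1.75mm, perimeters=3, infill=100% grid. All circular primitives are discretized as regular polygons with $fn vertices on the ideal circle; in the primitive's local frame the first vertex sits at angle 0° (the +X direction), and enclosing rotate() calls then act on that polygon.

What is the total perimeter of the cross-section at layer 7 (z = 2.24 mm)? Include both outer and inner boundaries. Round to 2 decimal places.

At z = 2.24 mm: the r=5.5 cylinder gives a regular 24-gon of circumradius 5.5 (constant along its height) (perimeter = 2·24·5.500·sin(180°/24) = 34.46 mm). Overall, the cross-section is a single solid region. Total boundary length (outer) = 34.46 mm.

34.46 mm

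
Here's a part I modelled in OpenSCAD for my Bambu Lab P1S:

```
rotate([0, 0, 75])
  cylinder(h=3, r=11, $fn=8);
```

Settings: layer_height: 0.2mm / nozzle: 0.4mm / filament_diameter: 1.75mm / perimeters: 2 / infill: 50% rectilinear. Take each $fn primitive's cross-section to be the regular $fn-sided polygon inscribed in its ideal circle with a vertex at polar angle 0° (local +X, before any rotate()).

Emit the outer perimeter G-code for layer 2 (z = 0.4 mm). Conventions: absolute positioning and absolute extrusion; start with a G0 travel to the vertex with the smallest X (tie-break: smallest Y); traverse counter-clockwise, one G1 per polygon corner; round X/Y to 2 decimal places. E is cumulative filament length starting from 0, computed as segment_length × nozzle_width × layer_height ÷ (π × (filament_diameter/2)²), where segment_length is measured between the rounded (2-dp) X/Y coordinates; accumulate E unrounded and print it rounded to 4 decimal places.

G0 X-10.63 Y2.85 Z0.40
G1 X-9.53 Y-5.50 E0.2801
G1 X-2.85 Y-10.63 E0.5603
G1 X5.50 Y-9.53 E0.8404
G1 X10.63 Y-2.85 E1.1205
G1 X9.53 Y5.50 E1.4006
G1 X2.85 Y10.63 E1.6808
G1 X-5.50 Y9.53 E1.9609
G1 X-10.63 Y2.85 E2.2410

At z = 0.4 mm: the cylinder: section is a regular 8-gon, circumradius r=11; (whole slice rotated 75° about Z — lengths, areas and connectivity unchanged). The outline is a single polygon with 8 vertices. Extrusion per mm of travel: 0.4 × 0.2 / (π × 0.875²) = 0.033260. Accumulating E over each segment gives final E = 2.2410.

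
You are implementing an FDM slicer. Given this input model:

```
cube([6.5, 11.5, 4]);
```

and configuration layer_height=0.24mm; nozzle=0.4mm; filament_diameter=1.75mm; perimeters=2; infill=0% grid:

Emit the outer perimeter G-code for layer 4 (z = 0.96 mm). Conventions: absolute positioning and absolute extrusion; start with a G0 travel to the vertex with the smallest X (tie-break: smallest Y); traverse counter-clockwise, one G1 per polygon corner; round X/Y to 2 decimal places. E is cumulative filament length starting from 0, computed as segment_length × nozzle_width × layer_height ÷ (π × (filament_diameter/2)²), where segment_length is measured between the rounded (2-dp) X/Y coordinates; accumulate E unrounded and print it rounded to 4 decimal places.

G0 X0.00 Y0.00 Z0.96
G1 X6.50 Y0.00 E0.2594
G1 X6.50 Y11.50 E0.7184
G1 X0.00 Y11.50 E0.9778
G1 X0.00 Y0.00 E1.4368

At z = 0.96 mm: the cube is present — its section is the full 6.5×11.5 rectangle. The outline is a single polygon with 4 vertices. Extrusion per mm of travel: 0.4 × 0.24 / (π × 0.875²) = 0.039912. Accumulating E over each segment gives final E = 1.4368.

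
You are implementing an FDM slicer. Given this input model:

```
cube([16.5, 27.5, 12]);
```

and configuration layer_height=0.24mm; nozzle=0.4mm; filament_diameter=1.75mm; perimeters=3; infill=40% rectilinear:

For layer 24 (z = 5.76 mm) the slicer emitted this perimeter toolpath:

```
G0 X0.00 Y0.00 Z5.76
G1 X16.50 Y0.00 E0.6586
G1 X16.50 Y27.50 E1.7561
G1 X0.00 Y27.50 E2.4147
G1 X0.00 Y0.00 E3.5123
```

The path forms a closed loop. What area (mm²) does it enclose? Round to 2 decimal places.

453.75 mm²

Apply the shoelace formula to the sequence of (X, Y) vertices; enclosed area = 453.75 mm².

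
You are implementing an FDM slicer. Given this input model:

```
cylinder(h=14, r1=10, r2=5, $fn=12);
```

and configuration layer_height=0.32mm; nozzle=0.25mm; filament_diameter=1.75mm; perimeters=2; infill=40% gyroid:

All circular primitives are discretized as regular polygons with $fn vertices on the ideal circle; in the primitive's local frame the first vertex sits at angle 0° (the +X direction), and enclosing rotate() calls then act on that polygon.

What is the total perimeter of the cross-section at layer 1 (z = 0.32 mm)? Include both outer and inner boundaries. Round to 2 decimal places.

At z = 0.32 mm: the cone (r1=10→r2=5) has section circumradius 9.886 here — a regular 12-gon (perimeter = 2·12·9.886·sin(180°/12) = 61.41 mm). Overall, the cross-section is a single solid region. Total boundary length (outer) = 61.41 mm.

61.41 mm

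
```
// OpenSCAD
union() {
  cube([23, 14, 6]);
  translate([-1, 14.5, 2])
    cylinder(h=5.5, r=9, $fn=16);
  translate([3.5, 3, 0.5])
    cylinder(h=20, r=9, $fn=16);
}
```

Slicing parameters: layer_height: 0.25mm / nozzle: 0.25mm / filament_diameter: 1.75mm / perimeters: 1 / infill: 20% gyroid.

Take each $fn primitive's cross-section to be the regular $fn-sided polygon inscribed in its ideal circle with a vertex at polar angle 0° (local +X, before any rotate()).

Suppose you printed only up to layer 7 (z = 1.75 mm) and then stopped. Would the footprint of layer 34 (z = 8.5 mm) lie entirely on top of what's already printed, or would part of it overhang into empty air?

Compare the two slices. At z = 1.75: the cube is present — its section is the full 23×14 rectangle (area 322.00 mm²); the cylinder at (-1, 14.5) is not intersected at this z (z outside [2, 7.5]); the r=9 cylinder at (3.5, 3) contributes a regular 16-gon of circumradius 9 (area = (16/2)·9.000²·sin(360°/16) = 247.98 mm²); Combining (union): the regions partially overlap — summed areas 569.98 mm² minus the doubly-counted overlap 128.88 mm² gives 441.10 mm² — area = 441.10 mm². At z = 8.5: the cube is not intersected at this z (z outside [0, 6]); the cylinder at (-1, 14.5) is not intersected at this z (z outside [2, 7.5]); the cylinder at (3.5, 3): section is a regular 16-gon, circumradius r=9 (area = (16/2)·9.000²·sin(360°/16) = 247.98 mm²); Merging all regions: only the r=9 cylinder at (3.5, 3) is present, so the union is just that shape — area = 247.98 mm². Checking containment: the cross-section at z = 8.5 is a subset of the cross-section at z = 1.75.

entirely on top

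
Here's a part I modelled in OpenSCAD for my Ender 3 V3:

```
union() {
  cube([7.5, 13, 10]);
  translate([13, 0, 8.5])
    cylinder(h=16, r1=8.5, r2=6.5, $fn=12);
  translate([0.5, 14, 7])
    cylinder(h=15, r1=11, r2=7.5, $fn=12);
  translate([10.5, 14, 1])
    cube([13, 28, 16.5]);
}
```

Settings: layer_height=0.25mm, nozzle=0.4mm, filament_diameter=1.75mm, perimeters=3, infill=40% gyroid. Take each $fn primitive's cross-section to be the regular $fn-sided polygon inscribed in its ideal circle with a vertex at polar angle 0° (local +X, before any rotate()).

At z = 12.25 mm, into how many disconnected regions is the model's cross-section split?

3

At z = 12.25 mm: the cube does not reach this height (z outside [0, 10]); the cone at (13, 0) (r1=8.5→r2=6.5) has section circumradius 8.031 here — a regular 12-gon; the cone at (0.5, 14) contributes a regular 12-gon of circumradius 9.775 (interpolated between r1=11 and r2=7.5 at t=0.350); the cube at (10.5, 14) is present — its section is the full 13×28 rectangle; Taking the union: the 3 present regions are separate (no shared area or edge), so areas and boundary lengths simply add and each stays a separate island — 3 connected regions. The result has 3 disconnected regions.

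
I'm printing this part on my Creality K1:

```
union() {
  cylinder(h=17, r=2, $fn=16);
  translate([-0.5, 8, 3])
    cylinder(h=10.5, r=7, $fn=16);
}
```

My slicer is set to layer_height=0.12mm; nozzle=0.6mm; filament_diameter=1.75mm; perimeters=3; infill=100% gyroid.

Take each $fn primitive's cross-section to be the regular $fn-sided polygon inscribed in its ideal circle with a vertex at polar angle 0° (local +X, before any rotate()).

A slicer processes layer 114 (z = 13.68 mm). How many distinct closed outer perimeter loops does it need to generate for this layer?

At z = 13.68 mm: the r=2 cylinder gives a regular 16-gon of circumradius 2 (constant along its height); the cylinder at (-0.5, 8) is not intersected at this z (z outside [3, 13.5]); Combining (union): only the r=2 cylinder is present, so the union is just that shape — 1 connected region. The result has 1 disconnected region.

1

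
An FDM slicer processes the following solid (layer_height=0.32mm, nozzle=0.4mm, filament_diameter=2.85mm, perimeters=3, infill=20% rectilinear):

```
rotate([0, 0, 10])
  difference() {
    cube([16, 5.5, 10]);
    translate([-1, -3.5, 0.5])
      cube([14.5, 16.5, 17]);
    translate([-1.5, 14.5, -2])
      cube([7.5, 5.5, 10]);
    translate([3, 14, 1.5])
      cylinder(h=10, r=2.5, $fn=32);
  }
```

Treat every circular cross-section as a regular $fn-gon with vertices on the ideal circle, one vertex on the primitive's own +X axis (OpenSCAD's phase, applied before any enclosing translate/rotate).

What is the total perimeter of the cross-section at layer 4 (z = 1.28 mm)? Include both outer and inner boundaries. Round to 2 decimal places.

At z = 1.28 mm: the 16×5.5 cube contributes its full rectangle (perimeter 43.00 mm); the cube at (-1, -3.5) is present — its section is the full 14.5×16.5 rectangle (perimeter 62.00 mm); the cube at (-1.5, 14.5) (footprint 7.5×5.5) is included at this height (perimeter 26.00 mm); the cylinder at (3, 14) is absent (z outside [1.5, 11.5]); Taking the first minus the rest: starting from the 16×5.5 cube, the 14.5×16.5 cube at (-1, -3.5) partially overlaps it — only the 74.25 mm² overlap (of its 239.25 mm²) is removed, clipping the outline; the 7.5×5.5 cube at (-1.5, 14.5) misses the remaining region (no effect) — boundary = 16.00 mm; (rotated 10° about Z; rotation is an isometry so areas/perimeters/island counts are preserved). Overall, the cross-section is a single solid region. Total boundary length (outer) = 16.00 mm.

16.00 mm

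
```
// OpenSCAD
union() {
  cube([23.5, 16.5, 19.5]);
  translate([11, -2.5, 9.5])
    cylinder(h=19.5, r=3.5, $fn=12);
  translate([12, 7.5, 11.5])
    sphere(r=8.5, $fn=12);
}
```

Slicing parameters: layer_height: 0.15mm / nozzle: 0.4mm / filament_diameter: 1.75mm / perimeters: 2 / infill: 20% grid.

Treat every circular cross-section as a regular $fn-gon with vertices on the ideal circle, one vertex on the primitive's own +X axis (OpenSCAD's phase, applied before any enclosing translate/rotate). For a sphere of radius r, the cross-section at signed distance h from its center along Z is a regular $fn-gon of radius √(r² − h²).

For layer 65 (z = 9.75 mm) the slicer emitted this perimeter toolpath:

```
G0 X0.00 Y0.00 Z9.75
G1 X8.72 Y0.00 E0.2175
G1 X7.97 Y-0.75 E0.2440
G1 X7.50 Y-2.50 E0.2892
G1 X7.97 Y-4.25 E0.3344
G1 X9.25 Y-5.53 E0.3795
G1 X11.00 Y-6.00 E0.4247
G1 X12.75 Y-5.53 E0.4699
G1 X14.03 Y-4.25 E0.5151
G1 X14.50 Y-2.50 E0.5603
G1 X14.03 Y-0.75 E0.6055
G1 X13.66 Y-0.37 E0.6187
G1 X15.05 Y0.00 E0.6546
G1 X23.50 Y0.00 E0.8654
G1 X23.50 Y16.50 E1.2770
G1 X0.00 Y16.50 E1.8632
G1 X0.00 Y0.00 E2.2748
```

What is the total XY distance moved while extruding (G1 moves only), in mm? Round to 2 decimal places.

91.19 mm

Sum the Euclidean lengths of each G1 segment: total = 91.19 mm.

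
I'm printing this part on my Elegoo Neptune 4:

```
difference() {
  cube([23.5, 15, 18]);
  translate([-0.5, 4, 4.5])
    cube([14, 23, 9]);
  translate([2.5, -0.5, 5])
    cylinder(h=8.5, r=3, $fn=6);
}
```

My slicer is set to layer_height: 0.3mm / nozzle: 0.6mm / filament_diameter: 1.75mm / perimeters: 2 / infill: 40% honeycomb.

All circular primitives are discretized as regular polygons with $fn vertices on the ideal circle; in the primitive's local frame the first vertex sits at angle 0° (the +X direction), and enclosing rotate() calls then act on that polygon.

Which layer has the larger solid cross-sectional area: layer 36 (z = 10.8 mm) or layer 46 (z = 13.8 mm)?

Layer 36 (z = 10.8): the 23.5×15 cube contributes its full rectangle (area 352.50 mm²); the 14×23 cube at (-0.5, 4) contributes its full rectangle (area 322.00 mm²); the cylinder at (2.5, -0.5): section is a regular 6-gon, circumradius r=3 (area = (6/2)·3.000²·sin(360°/6) = 23.38 mm²); After the difference (first − rest): starting from the 23.5×15 cube (352.50 mm²), the 14×23 cube at (-0.5, 4) partially overlaps it — only the 148.50 mm² overlap (of its 322.00 mm²) is removed, clipping the outline; the r=3 cylinder at (2.5, -0.5) partially overlaps it — only the 8.80 mm² overlap (of its 23.38 mm²) is removed, clipping the outline — area = 195.20 mm². So its area = 195.20 mm². Layer 46 (z = 13.8): the cube is present — its section is the full 23.5×15 rectangle (area 352.50 mm²); the cube at (-0.5, 4) is absent (z outside [4.5, 13.5]); the cylinder at (2.5, -0.5) does not reach this height (z outside [5, 13.5]); Subtracting the remaining from the first: none of the subtracted shapes is present at this height, so the 23.5×15 cube is unchanged — area = 352.50 mm². So its area = 352.50 mm². Layer 46 is larger (352.50 vs 195.20 mm²).

layer 46 (z = 13.8 mm)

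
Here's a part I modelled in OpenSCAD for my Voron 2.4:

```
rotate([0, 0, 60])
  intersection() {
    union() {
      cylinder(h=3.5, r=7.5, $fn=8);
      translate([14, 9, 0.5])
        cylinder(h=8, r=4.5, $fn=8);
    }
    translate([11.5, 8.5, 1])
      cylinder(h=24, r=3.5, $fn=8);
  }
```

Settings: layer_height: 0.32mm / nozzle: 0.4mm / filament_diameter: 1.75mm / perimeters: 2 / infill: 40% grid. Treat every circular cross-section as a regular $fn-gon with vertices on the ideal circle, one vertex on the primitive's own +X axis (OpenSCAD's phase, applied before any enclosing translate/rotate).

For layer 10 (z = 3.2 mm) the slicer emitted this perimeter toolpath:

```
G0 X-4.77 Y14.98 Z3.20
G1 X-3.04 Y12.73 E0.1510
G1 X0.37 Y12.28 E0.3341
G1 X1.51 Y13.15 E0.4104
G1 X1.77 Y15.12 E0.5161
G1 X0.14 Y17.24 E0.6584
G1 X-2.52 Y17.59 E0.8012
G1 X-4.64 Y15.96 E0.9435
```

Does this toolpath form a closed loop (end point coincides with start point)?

no

Start point (G0): (-4.77, 14.98). End point (last G1): the path does not return to the start — open.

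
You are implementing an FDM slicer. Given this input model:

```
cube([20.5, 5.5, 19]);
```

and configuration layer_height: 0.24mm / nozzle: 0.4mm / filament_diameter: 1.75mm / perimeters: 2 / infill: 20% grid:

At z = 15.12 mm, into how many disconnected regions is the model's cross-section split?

At z = 15.12 mm: the cube is present — its section is the full 20.5×5.5 rectangle. The result has 1 disconnected region.

1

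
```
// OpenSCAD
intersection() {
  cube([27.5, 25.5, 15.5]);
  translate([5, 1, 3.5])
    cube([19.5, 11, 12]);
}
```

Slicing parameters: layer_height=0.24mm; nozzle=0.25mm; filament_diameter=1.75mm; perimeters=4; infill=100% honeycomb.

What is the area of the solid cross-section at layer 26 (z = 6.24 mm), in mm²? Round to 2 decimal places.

At z = 6.24 mm: the cube is present — its section is the full 27.5×25.5 rectangle (area 701.25 mm²); the cube at (5, 1) is present — its section is the full 19.5×11 rectangle (area 214.50 mm²); Keeping only the common overlap: the 19.5×11 cube at (5, 1) lies inside the 27.5×25.5 cube, so the common part is the 19.5×11 cube at (5, 1) itself — area = 214.50 mm². Overall, the cross-section is a single solid region. Net area = 214.50 mm².

214.50 mm²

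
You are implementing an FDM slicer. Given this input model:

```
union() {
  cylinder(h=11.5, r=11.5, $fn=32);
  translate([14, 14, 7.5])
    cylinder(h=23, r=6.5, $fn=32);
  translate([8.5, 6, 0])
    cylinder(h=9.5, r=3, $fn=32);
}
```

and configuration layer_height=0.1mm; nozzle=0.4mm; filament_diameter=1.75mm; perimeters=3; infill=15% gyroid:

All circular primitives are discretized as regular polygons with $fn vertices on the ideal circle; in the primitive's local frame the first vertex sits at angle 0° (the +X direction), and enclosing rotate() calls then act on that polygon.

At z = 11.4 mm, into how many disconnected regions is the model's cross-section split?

At z = 11.4 mm: the r=11.5 cylinder gives a regular 32-gon of circumradius 11.5 (constant along its height); the cylinder at (14, 14): section is a regular 32-gon, circumradius r=6.5; the cylinder at (8.5, 6) does not reach this height (z outside [0, 9.5]); Combining (union): the 2 present regions are separate (no shared area or edge), so areas and boundary lengths simply add and each stays a separate island — 2 connected regions. The result has 2 disconnected regions.

2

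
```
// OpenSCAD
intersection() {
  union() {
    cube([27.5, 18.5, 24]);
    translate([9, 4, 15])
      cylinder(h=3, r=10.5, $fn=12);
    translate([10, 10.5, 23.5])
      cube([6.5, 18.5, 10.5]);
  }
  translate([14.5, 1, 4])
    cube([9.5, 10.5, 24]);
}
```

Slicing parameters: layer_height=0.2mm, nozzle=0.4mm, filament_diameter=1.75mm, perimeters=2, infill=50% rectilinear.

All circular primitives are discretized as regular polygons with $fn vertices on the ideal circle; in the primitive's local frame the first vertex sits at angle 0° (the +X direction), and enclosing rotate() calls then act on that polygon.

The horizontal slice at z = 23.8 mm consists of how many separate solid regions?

At z = 23.8 mm: the cube is present — its section is the full 27.5×18.5 rectangle; the cylinder at (9, 4) does not reach this height (z outside [15, 18]); the 6.5×18.5 cube at (10, 10.5) contributes its full rectangle; Combining (union): the regions partially overlap (shared area 52.00 mm²), so overlapping operands fuse into one piece — 1 connected region; the cube at (14.5, 1) (footprint 9.5×10.5) is included at this height; Keeping only the common overlap: the 9.5×10.5 cube at (14.5, 1) lies inside that combined region, so the common part is the 9.5×10.5 cube at (14.5, 1) itself — 1 connected region. The result has 1 disconnected region.

1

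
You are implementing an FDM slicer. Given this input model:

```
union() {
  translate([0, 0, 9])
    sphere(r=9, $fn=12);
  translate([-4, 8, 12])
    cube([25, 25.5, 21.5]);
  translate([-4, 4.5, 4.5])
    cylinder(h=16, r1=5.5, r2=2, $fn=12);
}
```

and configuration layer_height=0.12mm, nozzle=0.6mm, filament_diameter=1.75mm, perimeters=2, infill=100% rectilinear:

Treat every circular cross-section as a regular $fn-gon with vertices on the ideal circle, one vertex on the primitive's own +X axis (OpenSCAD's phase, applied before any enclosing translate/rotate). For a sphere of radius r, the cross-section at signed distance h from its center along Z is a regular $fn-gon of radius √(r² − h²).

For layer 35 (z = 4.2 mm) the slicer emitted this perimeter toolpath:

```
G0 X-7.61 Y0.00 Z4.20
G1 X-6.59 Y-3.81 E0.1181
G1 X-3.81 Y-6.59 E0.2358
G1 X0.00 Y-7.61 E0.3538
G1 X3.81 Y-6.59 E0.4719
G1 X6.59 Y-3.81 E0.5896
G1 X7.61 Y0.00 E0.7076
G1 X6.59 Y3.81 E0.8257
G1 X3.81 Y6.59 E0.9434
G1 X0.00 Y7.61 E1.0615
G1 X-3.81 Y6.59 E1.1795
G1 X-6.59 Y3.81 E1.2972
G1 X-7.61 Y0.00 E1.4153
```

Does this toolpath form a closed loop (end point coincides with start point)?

Start point (G0): (-7.61, 0.00). End point (last G1): the path returns to the start — closed.

yes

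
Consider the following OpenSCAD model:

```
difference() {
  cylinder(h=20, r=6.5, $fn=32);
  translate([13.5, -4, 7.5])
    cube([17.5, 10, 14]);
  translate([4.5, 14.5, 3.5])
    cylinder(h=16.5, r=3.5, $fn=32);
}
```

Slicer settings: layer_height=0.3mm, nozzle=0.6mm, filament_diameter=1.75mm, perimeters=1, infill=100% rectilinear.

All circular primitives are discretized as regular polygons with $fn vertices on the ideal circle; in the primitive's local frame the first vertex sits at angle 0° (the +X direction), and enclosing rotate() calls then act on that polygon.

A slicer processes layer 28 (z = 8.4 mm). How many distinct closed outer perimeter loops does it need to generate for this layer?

1

At z = 8.4 mm: the cylinder: section is a regular 32-gon, circumradius r=6.5; the cube at (13.5, -4) (footprint 17.5×10) is included at this height; the r=3.5 cylinder at (4.5, 14.5) contributes a regular 32-gon of circumradius 3.5; After the difference (first − rest): starting from the r=6.5 cylinder, the 17.5×10 cube at (13.5, -4) misses the remaining region (no effect); the r=3.5 cylinder at (4.5, 14.5) misses the remaining region (no effect) — 1 connected region. The result has 1 disconnected region.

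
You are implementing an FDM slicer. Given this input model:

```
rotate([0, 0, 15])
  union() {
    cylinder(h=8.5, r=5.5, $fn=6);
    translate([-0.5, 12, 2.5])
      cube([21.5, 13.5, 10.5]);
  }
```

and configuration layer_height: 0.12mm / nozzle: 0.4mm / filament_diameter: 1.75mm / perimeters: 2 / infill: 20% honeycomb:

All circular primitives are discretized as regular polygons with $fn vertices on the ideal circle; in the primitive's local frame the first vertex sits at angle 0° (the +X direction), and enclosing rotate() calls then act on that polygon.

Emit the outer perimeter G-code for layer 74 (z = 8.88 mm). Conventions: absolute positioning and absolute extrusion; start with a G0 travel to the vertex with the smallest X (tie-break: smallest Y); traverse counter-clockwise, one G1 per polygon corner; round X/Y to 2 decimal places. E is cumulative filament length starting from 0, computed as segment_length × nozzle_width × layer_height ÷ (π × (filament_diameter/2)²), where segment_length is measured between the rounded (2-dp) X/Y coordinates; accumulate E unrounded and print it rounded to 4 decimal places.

G0 X-7.08 Y24.50 Z8.88
G1 X-3.59 Y11.46 E0.2694
G1 X17.18 Y17.03 E0.6985
G1 X13.68 Y30.07 E0.9680
G1 X-7.08 Y24.50 E1.3969

At z = 8.88 mm: the cylinder is absent (z outside [0, 8.5]); the cube at (-0.5, 12) (footprint 21.5×13.5) is included at this height; Merging all regions: only the 21.5×13.5 cube at (-0.5, 12) is present, so the union is just that shape — 1 connected region; (rotated 15° about Z; rotation is an isometry so areas/perimeters/island counts are preserved). The outline is a single polygon with 4 vertices. Extrusion per mm of travel: 0.4 × 0.12 / (π × 0.875²) = 0.019956. Accumulating E over each segment gives final E = 1.3969.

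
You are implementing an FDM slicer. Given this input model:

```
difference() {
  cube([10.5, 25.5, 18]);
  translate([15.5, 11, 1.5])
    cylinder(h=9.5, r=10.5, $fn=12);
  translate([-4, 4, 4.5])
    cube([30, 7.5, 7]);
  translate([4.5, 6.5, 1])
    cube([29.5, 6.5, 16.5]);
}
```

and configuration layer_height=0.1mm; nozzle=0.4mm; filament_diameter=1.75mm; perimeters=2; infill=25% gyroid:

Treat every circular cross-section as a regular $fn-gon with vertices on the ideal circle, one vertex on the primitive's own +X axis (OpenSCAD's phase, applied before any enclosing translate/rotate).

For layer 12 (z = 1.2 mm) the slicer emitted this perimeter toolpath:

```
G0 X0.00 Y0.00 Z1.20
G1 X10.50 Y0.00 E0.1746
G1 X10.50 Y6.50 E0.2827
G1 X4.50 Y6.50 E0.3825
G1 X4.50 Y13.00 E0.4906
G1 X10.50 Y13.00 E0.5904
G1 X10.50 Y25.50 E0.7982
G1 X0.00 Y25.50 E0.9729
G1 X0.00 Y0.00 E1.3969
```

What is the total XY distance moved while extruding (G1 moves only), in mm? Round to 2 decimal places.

84.00 mm

Sum the Euclidean lengths of each G1 segment: total = 84.00 mm.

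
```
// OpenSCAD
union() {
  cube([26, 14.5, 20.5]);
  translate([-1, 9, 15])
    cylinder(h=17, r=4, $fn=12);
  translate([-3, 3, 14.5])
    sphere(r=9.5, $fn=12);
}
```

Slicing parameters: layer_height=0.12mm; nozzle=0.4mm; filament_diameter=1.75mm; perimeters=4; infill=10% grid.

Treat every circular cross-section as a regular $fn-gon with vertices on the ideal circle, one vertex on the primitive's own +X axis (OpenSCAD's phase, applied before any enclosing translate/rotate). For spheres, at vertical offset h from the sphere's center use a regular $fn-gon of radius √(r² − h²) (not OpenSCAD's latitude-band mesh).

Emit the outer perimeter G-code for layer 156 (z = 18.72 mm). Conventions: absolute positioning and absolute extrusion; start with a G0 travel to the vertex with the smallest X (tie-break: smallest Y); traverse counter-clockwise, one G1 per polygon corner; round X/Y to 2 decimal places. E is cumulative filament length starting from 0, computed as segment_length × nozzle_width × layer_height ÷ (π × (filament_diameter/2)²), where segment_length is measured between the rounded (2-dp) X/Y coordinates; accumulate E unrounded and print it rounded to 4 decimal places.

At z = 18.72 mm: the cube (footprint 26×14.5) is included at this height; the cylinder at (-1, 9): section is a regular 12-gon, circumradius r=4; the sphere at (-3, 3): section is a regular 12-gon, circumradius = √(r²−h²) = √(9.5²−4.22²) = 8.511; Combining (union): the regions partially overlap (shared area 87.71 mm²), so overlapping operands fuse into one piece — 1 connected region. The outline is a single polygon with 16 vertices. Extrusion per mm of travel: 0.4 × 0.12 / (π × 0.875²) = 0.019956. Accumulating E over each segment gives final E = 2.0696.

G0 X-11.51 Y3.00 Z18.72
G1 X-10.37 Y-1.26 E0.0880
G1 X-7.26 Y-4.37 E0.1758
G1 X-3.00 Y-5.51 E0.2638
G1 X1.26 Y-4.37 E0.3518
G1 X4.37 Y-1.26 E0.4396
G1 X4.71 Y0.00 E0.4656
G1 X26.00 Y0.00 E0.8905
G1 X26.00 Y14.50 E1.1798
G1 X0.00 Y14.50 E1.6987
G1 X0.00 Y12.73 E1.7340
G1 X-1.00 Y13.00 E1.7547
G1 X-3.00 Y12.46 E1.7960
G1 X-4.30 Y11.16 E1.8327
G1 X-7.26 Y10.37 E1.8938
G1 X-10.37 Y7.26 E1.9816
G1 X-11.51 Y3.00 E2.0696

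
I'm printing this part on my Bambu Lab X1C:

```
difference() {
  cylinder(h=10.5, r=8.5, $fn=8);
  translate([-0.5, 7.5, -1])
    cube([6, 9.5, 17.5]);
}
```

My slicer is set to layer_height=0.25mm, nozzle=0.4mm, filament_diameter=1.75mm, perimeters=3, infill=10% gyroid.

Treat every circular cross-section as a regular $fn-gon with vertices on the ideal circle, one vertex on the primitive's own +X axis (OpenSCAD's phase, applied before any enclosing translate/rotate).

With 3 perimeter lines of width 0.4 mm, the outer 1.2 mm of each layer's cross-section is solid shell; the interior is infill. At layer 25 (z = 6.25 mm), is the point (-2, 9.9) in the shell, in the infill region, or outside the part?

outside

At z = 6.25 mm: the r=8.5 cylinder contributes a regular 8-gon of circumradius 8.5; the 6×9.5 cube at (-0.5, 7.5) contributes its full rectangle; Taking the first minus the rest: starting from the r=8.5 cylinder, the 6×9.5 cube at (-0.5, 7.5) partially overlaps it — only the 1.66 mm² overlap (of its 57.00 mm²) is removed, clipping the outline — 1 connected region. Overall, the cross-section is a single solid region. The nearest boundary edge runs (-6.01, 6.01)→(-0.50, 8.29); distance from the point to it = 2.06 mm. The point is not inside any of the regions above, so it lies outside the cross-section (2.06 mm from the nearest boundary).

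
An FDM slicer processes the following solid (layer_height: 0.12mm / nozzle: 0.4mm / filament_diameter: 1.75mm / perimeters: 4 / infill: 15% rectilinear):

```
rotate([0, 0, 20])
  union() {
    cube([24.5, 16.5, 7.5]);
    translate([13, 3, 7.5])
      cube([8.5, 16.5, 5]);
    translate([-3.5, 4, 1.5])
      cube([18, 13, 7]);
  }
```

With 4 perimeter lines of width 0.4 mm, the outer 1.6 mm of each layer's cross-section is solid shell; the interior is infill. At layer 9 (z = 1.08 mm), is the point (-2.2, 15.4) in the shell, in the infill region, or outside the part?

At z = 1.08 mm: the cube is present — its section is the full 24.5×16.5 rectangle; the cube at (13, 3) is not intersected at this z (z outside [7.5, 12.5]); the cube at (-3.5, 4) is absent (z outside [1.5, 8.5]); Taking the union: only the 24.5×16.5 cube is present, so the union is just that shape — 1 connected region; (whole slice rotated 20° about Z — lengths, areas and connectivity unchanged). Overall, the cross-section is a single solid region. Undo the 20° rotation: the query point maps to (3.200, 15.224) in the un-rotated model frame. The nearest boundary edge runs (24.50, 16.50)→(0.00, 16.50); distance from the point to it = 1.28 mm. The point is inside the cross-section, 1.28 mm from the nearest boundary — within the 1.6 mm shell band (4 × 0.4).

shell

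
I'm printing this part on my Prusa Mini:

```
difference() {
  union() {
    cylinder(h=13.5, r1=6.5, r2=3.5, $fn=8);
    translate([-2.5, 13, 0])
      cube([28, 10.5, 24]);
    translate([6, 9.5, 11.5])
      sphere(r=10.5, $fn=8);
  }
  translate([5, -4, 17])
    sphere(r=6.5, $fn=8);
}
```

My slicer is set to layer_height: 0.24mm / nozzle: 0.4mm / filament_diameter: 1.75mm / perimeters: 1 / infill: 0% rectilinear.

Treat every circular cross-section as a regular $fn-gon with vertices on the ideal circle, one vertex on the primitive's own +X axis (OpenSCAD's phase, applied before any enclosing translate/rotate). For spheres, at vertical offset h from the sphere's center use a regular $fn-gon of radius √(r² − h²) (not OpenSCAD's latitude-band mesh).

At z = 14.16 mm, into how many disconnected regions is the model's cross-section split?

At z = 14.16 mm: the cone is absent (z outside [0, 13.5]); the cube at (-2.5, 13) (footprint 28×10.5) is included at this height; the r=10.5 sphere at (6, 9.5) slices to a regular 8-gon of circumradius 10.157 (√(r²−h²) with h=2.66 from center); Taking the union: the regions partially overlap (shared area 79.83 mm²), so overlapping operands fuse into one piece — 1 connected region; the sphere at (5, -4): section is a regular 8-gon, circumradius = √(r²−h²) = √(6.5²−2.84²) = 5.847; After the difference (first − rest): starting from the result so far, the r=6.5 sphere at (5, -4) partially overlaps it — only the 7.36 mm² overlap (of its 96.69 mm²) is removed, clipping the outline — 1 connected region. The result has 1 disconnected region.

1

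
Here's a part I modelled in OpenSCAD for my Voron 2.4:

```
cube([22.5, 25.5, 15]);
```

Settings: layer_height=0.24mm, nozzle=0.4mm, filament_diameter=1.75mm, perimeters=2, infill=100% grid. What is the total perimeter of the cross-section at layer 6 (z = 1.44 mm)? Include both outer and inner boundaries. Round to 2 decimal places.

96.00 mm

At z = 1.44 mm: the 22.5×25.5 cube contributes its full rectangle (perimeter 96.00 mm). Overall, the cross-section is a single solid region. Total boundary length (outer) = 96.00 mm.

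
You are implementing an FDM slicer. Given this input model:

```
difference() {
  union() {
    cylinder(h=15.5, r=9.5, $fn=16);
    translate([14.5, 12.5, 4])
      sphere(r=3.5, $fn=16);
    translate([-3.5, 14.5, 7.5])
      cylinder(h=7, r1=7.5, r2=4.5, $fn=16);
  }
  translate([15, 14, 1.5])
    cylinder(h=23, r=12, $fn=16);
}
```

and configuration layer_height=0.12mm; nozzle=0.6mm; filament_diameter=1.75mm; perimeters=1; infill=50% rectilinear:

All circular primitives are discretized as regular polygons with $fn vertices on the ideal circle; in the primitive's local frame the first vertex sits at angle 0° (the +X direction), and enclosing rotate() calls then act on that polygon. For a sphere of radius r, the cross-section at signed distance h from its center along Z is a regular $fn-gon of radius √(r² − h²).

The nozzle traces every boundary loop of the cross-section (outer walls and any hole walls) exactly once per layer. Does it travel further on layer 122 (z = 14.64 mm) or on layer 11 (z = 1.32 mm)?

layer 11 (z = 1.32 mm)

Layer 122 (z = 14.64): the r=9.5 cylinder contributes a regular 16-gon of circumradius 9.5 (perimeter = 2·16·9.500·sin(180°/16) = 59.31 mm); the sphere at (14.5, 12.5) is absent (|z−center|=10.640 > r=3.5); the cone at (-3.5, 14.5) does not reach this height (z outside [7.5, 14.5]); Taking the union: only the r=9.5 cylinder is present, so the union is just that shape — boundary = 59.31 mm; the r=12 cylinder at (15, 14) contributes a regular 16-gon of circumradius 12 (perimeter = 2·16·12.000·sin(180°/16) = 74.91 mm); Taking the first minus the rest: starting from that combined region, the r=12 cylinder at (15, 14) partially overlaps it — only the 2.43 mm² overlap (of its 440.85 mm²) is removed, clipping the outline — boundary = 59.31 mm. So its perimeter = 59.31 mm. Layer 11 (z = 1.32): the r=9.5 cylinder contributes a regular 16-gon of circumradius 9.5 (perimeter = 2·16·9.500·sin(180°/16) = 59.31 mm); the sphere at (14.5, 12.5): section is a regular 16-gon, circumradius = √(r²−h²) = √(3.5²−2.68²) = 2.251 (perimeter = 2·16·2.251·sin(180°/16) = 14.05 mm); the cone at (-3.5, 14.5) does not reach this height (z outside [7.5, 14.5]); Combining (union): the 2 present regions are separate (no shared area or edge), so areas and boundary lengths simply add and each stays a separate island — boundary = 73.36 mm; the cylinder at (15, 14) is absent (z outside [1.5, 24.5]); After the difference (first − rest): none of the subtracted shapes is present at this height, so the result so far is unchanged — boundary = 73.36 mm. So its perimeter = 73.36 mm. Layer 11 is larger (73.36 vs 59.31 mm).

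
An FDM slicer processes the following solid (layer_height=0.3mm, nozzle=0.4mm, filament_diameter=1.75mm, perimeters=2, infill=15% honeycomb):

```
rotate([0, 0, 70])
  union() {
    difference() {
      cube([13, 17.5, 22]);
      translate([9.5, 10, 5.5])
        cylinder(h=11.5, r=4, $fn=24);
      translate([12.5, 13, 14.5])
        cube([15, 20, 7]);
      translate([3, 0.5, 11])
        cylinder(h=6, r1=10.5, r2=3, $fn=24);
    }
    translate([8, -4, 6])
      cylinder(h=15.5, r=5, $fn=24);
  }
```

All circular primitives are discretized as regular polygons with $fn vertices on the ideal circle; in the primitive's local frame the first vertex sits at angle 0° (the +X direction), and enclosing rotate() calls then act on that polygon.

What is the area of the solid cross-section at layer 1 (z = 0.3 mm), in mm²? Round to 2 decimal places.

227.50 mm²

At z = 0.3 mm: the cube is present — its section is the full 13×17.5 rectangle (area 227.50 mm²); the cylinder at (9.5, 10) is absent (z outside [5.5, 17]); the cube at (12.5, 13) is not intersected at this z (z outside [14.5, 21.5]); the cone at (3, 0.5) is not intersected at this z (z outside [11, 17]); Subtracting the remaining from the first: none of the subtracted shapes is present at this height, so the 13×17.5 cube is unchanged — area = 227.50 mm²; the cylinder at (8, -4) is not intersected at this z (z outside [6, 21.5]); Combining (union): only that combined region is present, so the union is just that shape — area = 227.50 mm²; (whole slice rotated 70° about Z — lengths, areas and connectivity unchanged). Overall, the cross-section is a single solid region. Net area = 227.50 mm².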